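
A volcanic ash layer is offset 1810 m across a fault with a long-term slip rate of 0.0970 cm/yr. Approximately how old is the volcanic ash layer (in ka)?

age = offset / rate = 1810 m / (0.0970 cm/yr) = 1.87e+06 yr = 1870 ka

1870 ka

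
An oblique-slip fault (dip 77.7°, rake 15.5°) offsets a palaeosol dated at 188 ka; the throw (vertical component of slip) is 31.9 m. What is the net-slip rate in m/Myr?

650 m/Myr

dip-slip = throw / sin(dip) = 31.9 / sin(77.7°) = 32.65 m
net slip = dip-slip / sin(rake) = 32.65 / sin(15.5°) = 122.2 m
rate = 122.2 m / 188 ka = 0.000650 m/yr = 650 m/Myr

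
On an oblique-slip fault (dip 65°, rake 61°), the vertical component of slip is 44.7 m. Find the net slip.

56.4 m

dip-slip = throw / sin(dip) = 44.7 / sin(65°) = 49.32 m
net slip = dip-slip / sin(rake) = 49.32 / sin(61°) = 56.4 m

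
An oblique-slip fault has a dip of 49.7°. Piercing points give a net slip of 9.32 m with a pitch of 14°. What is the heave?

dip-slip = net slip × sin(rake) = 9.32 m × sin(14°) = 2.255 m
heave = dip-slip × cos(dip) = 2.255 × cos(49.7°) = 1.46 m

1.46 m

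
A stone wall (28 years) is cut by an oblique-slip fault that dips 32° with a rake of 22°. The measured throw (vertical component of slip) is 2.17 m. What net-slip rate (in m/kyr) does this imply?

390 m/kyr

dip-slip = throw / sin(dip) = 2.17 / sin(32°) = 4.095 m
net slip = dip-slip / sin(rake) = 4.095 / sin(22°) = 10.93 m
rate = 10.93 m / 28 years = 0.390 m/yr = 390 m/kyr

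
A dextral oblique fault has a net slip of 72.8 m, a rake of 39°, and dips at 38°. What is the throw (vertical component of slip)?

dip-slip = net slip × sin(rake) = 72.8 m × sin(39°) = 45.81 m
throw = dip-slip × sin(dip) = 45.81 × sin(38°) = 28.2 m

28.2 m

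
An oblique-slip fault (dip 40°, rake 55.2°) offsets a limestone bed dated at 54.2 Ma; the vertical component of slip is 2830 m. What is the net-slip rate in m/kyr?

0.0989 m/kyr

dip-slip = throw / sin(dip) = 2830 / sin(40°) = 4403 m
net slip = dip-slip / sin(rake) = 4403 / sin(55.2°) = 5362 m
rate = 5362 m / 54.2 Ma = 0.0000989 m/yr = 0.0989 m/kyr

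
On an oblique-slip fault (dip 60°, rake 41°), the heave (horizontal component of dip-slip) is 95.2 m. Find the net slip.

290 m

dip-slip = heave / cos(dip) = 95.2 / cos(60°) = 190.4 m
net slip = dip-slip / sin(rake) = 190.4 / sin(41°) = 290 m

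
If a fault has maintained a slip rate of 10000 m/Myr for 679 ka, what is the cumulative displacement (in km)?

6.79 km

slip = rate × time = 10000 m/Myr × 679 ka = 6790 m = 6.79 km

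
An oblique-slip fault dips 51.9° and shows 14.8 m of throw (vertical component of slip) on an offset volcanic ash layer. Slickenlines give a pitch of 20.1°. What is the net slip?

dip-slip = throw / sin(dip) = 14.8 / sin(51.9°) = 18.81 m
net slip = dip-slip / sin(rake) = 18.81 / sin(20.1°) = 54.7 m

54.7 m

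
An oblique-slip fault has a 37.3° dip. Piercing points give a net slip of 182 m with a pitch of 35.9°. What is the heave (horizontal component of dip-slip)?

dip-slip = net slip × sin(rake) = 182 m × sin(35.9°) = 106.7 m
heave = dip-slip × cos(dip) = 106.7 × cos(37.3°) = 84.9 m

84.9 m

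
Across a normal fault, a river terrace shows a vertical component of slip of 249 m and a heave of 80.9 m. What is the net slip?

262 m

net slip = √(throw² + heave²) = √(249² + 80.9²) = 262 m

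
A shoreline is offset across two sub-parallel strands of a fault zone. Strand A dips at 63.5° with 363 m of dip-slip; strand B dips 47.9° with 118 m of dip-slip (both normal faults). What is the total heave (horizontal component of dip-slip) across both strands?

241 m

heave_A = 363 × cos(63.5°) = 162 m
heave_B = 118 × cos(47.9°) = 79.11 m
total = 162 + 79.11 = 241 m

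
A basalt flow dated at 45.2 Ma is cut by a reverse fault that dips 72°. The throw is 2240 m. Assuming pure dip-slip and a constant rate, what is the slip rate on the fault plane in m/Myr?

dip-slip = throw / sin(dip) = 2240 m / sin(72°) = 2355 m
rate = 2355 m / 45.2 Ma = 0.0000521 m/yr = 52.1 m/Myr

52.1 m/Myr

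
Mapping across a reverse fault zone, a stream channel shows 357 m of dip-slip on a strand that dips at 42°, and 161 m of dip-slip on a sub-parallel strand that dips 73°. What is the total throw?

393 m

throw_A = 357 × sin(42°) = 238.9 m
throw_B = 161 × sin(73°) = 154 m
total = 238.9 + 154 = 393 m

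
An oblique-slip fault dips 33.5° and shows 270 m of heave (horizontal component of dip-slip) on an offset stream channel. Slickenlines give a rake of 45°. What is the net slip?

458 m

dip-slip = heave / cos(dip) = 270 / cos(33.5°) = 323.8 m
net slip = dip-slip / sin(rake) = 323.8 / sin(45°) = 458 m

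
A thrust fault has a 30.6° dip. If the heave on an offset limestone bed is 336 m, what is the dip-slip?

dip-slip = heave / cos(dip) = 336 / cos(30.6°) = 390 m

390 m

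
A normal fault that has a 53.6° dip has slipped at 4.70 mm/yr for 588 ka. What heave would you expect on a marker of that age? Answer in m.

1640 m

dip-slip = rate × time = 4.70 mm/yr × 588 ka = 2764 m
heave = dip-slip × cos(dip) = 2764 × cos(53.6°) = 1640 m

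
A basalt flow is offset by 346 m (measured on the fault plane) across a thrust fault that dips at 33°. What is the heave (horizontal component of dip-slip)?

290 m

heave = dip-slip × cos(dip) = 346 m × cos(33°) = 290 m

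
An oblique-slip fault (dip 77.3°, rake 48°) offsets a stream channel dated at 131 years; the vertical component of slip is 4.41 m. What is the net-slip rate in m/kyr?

46.4 m/kyr

dip-slip = throw / sin(dip) = 4.41 / sin(77.3°) = 4.521 m
net slip = dip-slip / sin(rake) = 4.521 / sin(48°) = 6.083 m
rate = 6.083 m / 131 years = 0.0464 m/yr = 46.4 m/kyr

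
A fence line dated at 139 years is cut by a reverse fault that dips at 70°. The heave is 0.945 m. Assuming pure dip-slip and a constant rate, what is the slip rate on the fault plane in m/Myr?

dip-slip = heave / cos(dip) = 0.945 m / cos(70°) = 2.763 m
rate = 2.763 m / 139 years = 0.0199 m/yr = 19900 m/Myr

19900 m/Myr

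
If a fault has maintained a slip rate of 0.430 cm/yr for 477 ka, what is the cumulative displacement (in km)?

slip = rate × time = 0.430 cm/yr × 477 ka = 2050 m = 2.05 km

2.05 km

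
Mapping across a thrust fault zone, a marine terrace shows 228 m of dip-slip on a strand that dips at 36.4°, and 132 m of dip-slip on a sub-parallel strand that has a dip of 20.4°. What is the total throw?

throw_A = 228 × sin(36.4°) = 135.3 m
throw_B = 132 × sin(20.4°) = 46.01 m
total = 135.3 + 46.01 = 181 m

181 m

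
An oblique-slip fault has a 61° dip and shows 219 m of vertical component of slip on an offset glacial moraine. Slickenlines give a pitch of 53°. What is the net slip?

dip-slip = throw / sin(dip) = 219 / sin(61°) = 250.4 m
net slip = dip-slip / sin(rake) = 250.4 / sin(53°) = 314 m

314 m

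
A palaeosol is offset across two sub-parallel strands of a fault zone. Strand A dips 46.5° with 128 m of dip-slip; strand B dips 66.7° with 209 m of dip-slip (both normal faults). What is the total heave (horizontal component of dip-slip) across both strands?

171 m

heave_A = 128 × cos(46.5°) = 88.11 m
heave_B = 209 × cos(66.7°) = 82.67 m
total = 88.11 + 82.67 = 171 m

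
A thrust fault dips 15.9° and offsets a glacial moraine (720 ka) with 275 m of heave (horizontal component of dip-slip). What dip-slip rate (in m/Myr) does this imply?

397 m/Myr

dip-slip = heave / cos(dip) = 275 m / cos(15.9°) = 285.9 m
rate = 285.9 m / 720 ka = 0.000397 m/yr = 397 m/Myr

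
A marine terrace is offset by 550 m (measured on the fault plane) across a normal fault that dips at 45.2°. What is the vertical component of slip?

throw = dip-slip × sin(dip) = 550 m × sin(45.2°) = 390 m

390 m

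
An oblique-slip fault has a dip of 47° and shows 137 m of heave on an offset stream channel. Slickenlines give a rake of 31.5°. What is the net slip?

dip-slip = heave / cos(dip) = 137 / cos(47°) = 200.9 m
net slip = dip-slip / sin(rake) = 200.9 / sin(31.5°) = 384 m

384 m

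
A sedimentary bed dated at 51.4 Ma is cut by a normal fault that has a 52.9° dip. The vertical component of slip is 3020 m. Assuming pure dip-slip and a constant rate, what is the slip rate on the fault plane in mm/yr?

0.0737 mm/yr

dip-slip = throw / sin(dip) = 3020 m / sin(52.9°) = 3786 m
rate = 3786 m / 51.4 Ma = 0.0000737 m/yr = 0.0737 mm/yr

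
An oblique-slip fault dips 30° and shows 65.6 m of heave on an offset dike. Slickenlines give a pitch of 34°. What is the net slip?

135 m

dip-slip = heave / cos(dip) = 65.6 / cos(30°) = 75.75 m
net slip = dip-slip / sin(rake) = 75.75 / sin(34°) = 135 m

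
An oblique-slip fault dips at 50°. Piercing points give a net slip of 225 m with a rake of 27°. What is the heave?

65.7 m

dip-slip = net slip × sin(rake) = 225 m × sin(27°) = 102.1 m
heave = dip-slip × cos(dip) = 102.1 × cos(50°) = 65.7 m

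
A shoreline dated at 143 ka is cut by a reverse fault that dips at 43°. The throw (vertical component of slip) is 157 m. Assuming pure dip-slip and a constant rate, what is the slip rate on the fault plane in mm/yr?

1.61 mm/yr

dip-slip = throw / sin(dip) = 157 m / sin(43°) = 230.2 m
rate = 230.2 m / 143 ka = 0.00161 m/yr = 1.61 mm/yr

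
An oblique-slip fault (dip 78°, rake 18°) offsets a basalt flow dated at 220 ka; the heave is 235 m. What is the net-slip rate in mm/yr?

16.6 mm/yr

dip-slip = heave / cos(dip) = 235 / cos(78°) = 1130 m
net slip = dip-slip / sin(rake) = 1130 / sin(18°) = 3658 m
rate = 3658 m / 220 ka = 0.0166 m/yr = 16.6 mm/yr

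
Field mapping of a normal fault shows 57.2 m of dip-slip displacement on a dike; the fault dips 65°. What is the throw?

51.8 m

throw = dip-slip × sin(dip) = 57.2 m × sin(65°) = 51.8 m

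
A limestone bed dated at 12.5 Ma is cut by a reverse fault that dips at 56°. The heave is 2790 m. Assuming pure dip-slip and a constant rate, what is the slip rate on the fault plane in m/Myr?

399 m/Myr

dip-slip = heave / cos(dip) = 2790 m / cos(56°) = 4989 m
rate = 4989 m / 12.5 Ma = 0.000399 m/yr = 399 m/Myr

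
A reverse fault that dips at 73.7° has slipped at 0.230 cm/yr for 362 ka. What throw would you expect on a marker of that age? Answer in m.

799 m

dip-slip = rate × time = 0.230 cm/yr × 362 ka = 832.6 m
throw = dip-slip × sin(dip) = 832.6 × sin(73.7°) = 799 m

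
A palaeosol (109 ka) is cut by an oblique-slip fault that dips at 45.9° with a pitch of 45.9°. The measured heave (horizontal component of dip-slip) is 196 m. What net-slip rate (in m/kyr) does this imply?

dip-slip = heave / cos(dip) = 196 / cos(45.9°) = 281.6 m
net slip = dip-slip / sin(rake) = 281.6 / sin(45.9°) = 392.2 m
rate = 392.2 m / 109 ka = 0.00360 m/yr = 3.60 m/kyr

3.60 m/kyr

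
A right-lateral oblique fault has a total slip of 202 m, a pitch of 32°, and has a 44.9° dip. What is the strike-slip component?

strike-slip = net slip × cos(rake) = 202 m × cos(32°) = 171 m

171 m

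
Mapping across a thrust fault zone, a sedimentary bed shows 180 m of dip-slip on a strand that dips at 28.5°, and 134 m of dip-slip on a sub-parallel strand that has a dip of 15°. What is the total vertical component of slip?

throw_A = 180 × sin(28.5°) = 85.89 m
throw_B = 134 × sin(15°) = 34.68 m
total = 85.89 + 34.68 = 121 m

121 m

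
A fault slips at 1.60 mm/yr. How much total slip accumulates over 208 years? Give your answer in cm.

slip = rate × time = 1.60 mm/yr × 208 years = 0.333 m = 33.3 cm

33.3 cm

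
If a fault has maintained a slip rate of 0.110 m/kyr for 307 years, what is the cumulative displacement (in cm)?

3.38 cm

slip = rate × time = 0.110 m/kyr × 307 years = 0.0338 m = 3.38 cm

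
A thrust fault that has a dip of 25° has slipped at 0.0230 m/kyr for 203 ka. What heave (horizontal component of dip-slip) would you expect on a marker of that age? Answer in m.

4.23 m

dip-slip = rate × time = 0.0230 m/kyr × 203 ka = 4.669 m
heave = dip-slip × cos(dip) = 4.669 × cos(25°) = 4.23 m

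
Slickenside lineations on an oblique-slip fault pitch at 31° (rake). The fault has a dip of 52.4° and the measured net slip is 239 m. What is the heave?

75.1 m

dip-slip = net slip × sin(rake) = 239 m × sin(31°) = 123.1 m
heave = dip-slip × cos(dip) = 123.1 × cos(52.4°) = 75.1 m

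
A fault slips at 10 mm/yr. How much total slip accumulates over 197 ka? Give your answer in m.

1970 m

slip = rate × time = 10 mm/yr × 197 ka = 1970 m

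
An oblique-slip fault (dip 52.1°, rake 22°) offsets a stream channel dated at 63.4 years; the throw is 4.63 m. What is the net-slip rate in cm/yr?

dip-slip = throw / sin(dip) = 4.63 / sin(52.1°) = 5.868 m
net slip = dip-slip / sin(rake) = 5.868 / sin(22°) = 15.66 m
rate = 15.66 m / 63.4 years = 0.247 m/yr = 24.7 cm/yr

24.7 cm/yr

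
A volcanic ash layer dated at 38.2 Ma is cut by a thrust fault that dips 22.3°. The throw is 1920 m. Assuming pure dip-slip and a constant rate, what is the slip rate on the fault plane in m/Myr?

dip-slip = throw / sin(dip) = 1920 m / sin(22.3°) = 5060 m
rate = 5060 m / 38.2 Ma = 0.000132 m/yr = 132 m/Myr

132 m/Myr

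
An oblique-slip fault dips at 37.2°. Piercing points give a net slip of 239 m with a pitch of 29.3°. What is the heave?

93.2 m

dip-slip = net slip × sin(rake) = 239 m × sin(29.3°) = 117 m
heave = dip-slip × cos(dip) = 117 × cos(37.2°) = 93.2 m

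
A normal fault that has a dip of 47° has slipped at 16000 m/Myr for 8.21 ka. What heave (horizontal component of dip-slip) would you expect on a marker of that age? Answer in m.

dip-slip = rate × time = 16000 m/Myr × 8.21 ka = 131.4 m
heave = dip-slip × cos(dip) = 131.4 × cos(47°) = 89.6 m

89.6 m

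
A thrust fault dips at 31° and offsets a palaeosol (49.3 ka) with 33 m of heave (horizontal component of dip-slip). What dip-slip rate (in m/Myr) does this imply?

dip-slip = heave / cos(dip) = 33 m / cos(31°) = 38.50 m
rate = 38.50 m / 49.3 ka = 0.000781 m/yr = 781 m/Myr

781 m/Myr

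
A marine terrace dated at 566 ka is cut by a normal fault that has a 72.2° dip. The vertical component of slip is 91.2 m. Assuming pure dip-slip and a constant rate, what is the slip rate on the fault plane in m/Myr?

169 m/Myr

dip-slip = throw / sin(dip) = 91.2 m / sin(72.2°) = 95.79 m
rate = 95.79 m / 566 ka = 0.000169 m/yr = 169 m/Myr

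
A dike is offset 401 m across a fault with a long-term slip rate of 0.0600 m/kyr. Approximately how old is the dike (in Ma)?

6.68 Ma

age = offset / rate = 401 m / (0.0600 m/kyr) = 6.68e+06 yr = 6.68 Ma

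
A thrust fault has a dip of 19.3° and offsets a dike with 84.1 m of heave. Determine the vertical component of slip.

throw = heave × tan(dip) = 84.1 × tan(19.3°) = 29.5 m

29.5 m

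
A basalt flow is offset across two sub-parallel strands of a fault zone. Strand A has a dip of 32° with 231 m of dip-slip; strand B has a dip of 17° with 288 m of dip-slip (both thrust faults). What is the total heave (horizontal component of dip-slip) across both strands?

heave_A = 231 × cos(32°) = 195.9 m
heave_B = 288 × cos(17°) = 275.4 m
total = 195.9 + 275.4 = 471 m

471 m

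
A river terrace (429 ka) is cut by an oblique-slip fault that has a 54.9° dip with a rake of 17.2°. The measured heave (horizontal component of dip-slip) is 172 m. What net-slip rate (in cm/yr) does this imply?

0.236 cm/yr

dip-slip = heave / cos(dip) = 172 / cos(54.9°) = 299.1 m
net slip = dip-slip / sin(rake) = 299.1 / sin(17.2°) = 1012 m
rate = 1012 m / 429 ka = 0.00236 m/yr = 0.236 cm/yr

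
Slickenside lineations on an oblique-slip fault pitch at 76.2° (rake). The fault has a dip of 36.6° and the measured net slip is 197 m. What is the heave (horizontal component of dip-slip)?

154 m

dip-slip = net slip × sin(rake) = 197 m × sin(76.2°) = 191.3 m
heave = dip-slip × cos(dip) = 191.3 × cos(36.6°) = 154 m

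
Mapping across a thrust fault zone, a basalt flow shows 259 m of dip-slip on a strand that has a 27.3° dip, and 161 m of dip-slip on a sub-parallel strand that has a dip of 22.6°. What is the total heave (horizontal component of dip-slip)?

379 m

heave_A = 259 × cos(27.3°) = 230.2 m
heave_B = 161 × cos(22.6°) = 148.6 m
total = 230.2 + 148.6 = 379 m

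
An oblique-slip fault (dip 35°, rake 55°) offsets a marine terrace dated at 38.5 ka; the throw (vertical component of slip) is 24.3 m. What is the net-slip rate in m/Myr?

dip-slip = throw / sin(dip) = 24.3 / sin(35°) = 42.37 m
net slip = dip-slip / sin(rake) = 42.37 / sin(55°) = 51.72 m
rate = 51.72 m / 38.5 ka = 0.00134 m/yr = 1340 m/Myr

1340 m/Myr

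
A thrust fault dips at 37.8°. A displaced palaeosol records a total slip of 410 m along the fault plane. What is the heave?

heave = dip-slip × cos(dip) = 410 m × cos(37.8°) = 324 m

324 m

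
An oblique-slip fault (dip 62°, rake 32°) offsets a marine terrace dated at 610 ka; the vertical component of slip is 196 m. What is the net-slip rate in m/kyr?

0.687 m/kyr

dip-slip = throw / sin(dip) = 196 / sin(62°) = 222 m
net slip = dip-slip / sin(rake) = 222 / sin(32°) = 418.9 m
rate = 418.9 m / 610 ka = 0.000687 m/yr = 0.687 m/kyr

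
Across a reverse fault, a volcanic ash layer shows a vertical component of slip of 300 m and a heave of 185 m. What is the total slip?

net slip = √(throw² + heave²) = √(300² + 185²) = 352 m

352 m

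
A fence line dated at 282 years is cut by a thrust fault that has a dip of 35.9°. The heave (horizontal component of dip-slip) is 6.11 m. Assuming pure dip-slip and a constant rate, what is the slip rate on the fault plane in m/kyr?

dip-slip = heave / cos(dip) = 6.11 m / cos(35.9°) = 7.543 m
rate = 7.543 m / 282 years = 0.0267 m/yr = 26.7 m/kyr

26.7 m/kyr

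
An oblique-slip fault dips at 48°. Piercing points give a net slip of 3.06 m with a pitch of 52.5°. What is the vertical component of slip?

1.80 m

dip-slip = net slip × sin(rake) = 3.06 m × sin(52.5°) = 2.428 m
throw = dip-slip × sin(dip) = 2.428 × sin(48°) = 1.80 m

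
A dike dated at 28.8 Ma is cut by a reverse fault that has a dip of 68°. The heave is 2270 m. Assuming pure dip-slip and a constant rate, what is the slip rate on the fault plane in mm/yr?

dip-slip = heave / cos(dip) = 2270 m / cos(68°) = 6060 m
rate = 6060 m / 28.8 Ma = 0.000210 m/yr = 0.210 mm/yr

0.210 mm/yr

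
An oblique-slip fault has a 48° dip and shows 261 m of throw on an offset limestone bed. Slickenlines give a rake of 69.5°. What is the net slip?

dip-slip = throw / sin(dip) = 261 / sin(48°) = 351.2 m
net slip = dip-slip / sin(rake) = 351.2 / sin(69.5°) = 375 m

375 m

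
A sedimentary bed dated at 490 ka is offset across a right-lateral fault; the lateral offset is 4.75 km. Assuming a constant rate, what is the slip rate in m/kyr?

9.69 m/kyr

rate = 4.75 km / 490 ka = 0.00969 m/yr = 9.69 m/kyr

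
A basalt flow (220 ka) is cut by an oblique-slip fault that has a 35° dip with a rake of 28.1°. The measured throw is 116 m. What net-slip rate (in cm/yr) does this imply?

0.195 cm/yr

dip-slip = throw / sin(dip) = 116 / sin(35°) = 202.2 m
net slip = dip-slip / sin(rake) = 202.2 / sin(28.1°) = 429.4 m
rate = 429.4 m / 220 ka = 0.00195 m/yr = 0.195 cm/yr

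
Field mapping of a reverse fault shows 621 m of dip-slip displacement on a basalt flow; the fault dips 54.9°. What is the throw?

throw = dip-slip × sin(dip) = 621 m × sin(54.9°) = 508 m

508 m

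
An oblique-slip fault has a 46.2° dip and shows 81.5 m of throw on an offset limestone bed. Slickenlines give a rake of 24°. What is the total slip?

278 m

dip-slip = throw / sin(dip) = 81.5 / sin(46.2°) = 112.9 m
net slip = dip-slip / sin(rake) = 112.9 / sin(24°) = 278 m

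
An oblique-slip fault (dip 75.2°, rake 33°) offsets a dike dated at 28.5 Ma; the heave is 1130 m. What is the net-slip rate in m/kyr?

0.285 m/kyr

dip-slip = heave / cos(dip) = 1130 / cos(75.2°) = 4424 m
net slip = dip-slip / sin(rake) = 4424 / sin(33°) = 8122 m
rate = 8122 m / 28.5 Ma = 0.000285 m/yr = 0.285 m/kyr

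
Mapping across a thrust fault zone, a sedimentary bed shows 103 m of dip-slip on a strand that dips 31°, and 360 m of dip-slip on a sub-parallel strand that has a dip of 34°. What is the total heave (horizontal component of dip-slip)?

heave_A = 103 × cos(31°) = 88.29 m
heave_B = 360 × cos(34°) = 298.5 m
total = 88.29 + 298.5 = 387 m

387 m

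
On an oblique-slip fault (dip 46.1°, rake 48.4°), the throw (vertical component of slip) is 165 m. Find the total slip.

306 m

dip-slip = throw / sin(dip) = 165 / sin(46.1°) = 229 m
net slip = dip-slip / sin(rake) = 229 / sin(48.4°) = 306 m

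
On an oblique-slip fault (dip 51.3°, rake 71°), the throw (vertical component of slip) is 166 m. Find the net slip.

225 m

dip-slip = throw / sin(dip) = 166 / sin(51.3°) = 212.7 m
net slip = dip-slip / sin(rake) = 212.7 / sin(71°) = 225 m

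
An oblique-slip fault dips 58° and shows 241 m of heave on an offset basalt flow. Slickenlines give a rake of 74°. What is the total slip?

473 m

dip-slip = heave / cos(dip) = 241 / cos(58°) = 454.8 m
net slip = dip-slip / sin(rake) = 454.8 / sin(74°) = 473 m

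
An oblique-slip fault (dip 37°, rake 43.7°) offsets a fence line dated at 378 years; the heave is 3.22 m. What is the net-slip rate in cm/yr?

dip-slip = heave / cos(dip) = 3.22 / cos(37°) = 4.032 m
net slip = dip-slip / sin(rake) = 4.032 / sin(43.7°) = 5.836 m
rate = 5.836 m / 378 years = 0.0154 m/yr = 1.54 cm/yr

1.54 cm/yr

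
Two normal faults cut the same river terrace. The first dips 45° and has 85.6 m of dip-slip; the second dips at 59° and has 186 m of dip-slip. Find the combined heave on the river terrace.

heave_A = 85.6 × cos(45°) = 60.53 m
heave_B = 186 × cos(59°) = 95.80 m
total = 60.53 + 95.80 = 156 m

156 m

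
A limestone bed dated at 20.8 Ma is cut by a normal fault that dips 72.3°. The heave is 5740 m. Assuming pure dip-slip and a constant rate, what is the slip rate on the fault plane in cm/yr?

0.0908 cm/yr

dip-slip = heave / cos(dip) = 5740 m / cos(72.3°) = 18880 m
rate = 18880 m / 20.8 Ma = 0.000908 m/yr = 0.0908 cm/yr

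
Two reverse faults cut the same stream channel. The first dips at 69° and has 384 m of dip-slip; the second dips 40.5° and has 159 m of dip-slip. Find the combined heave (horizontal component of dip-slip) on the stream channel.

259 m

heave_A = 384 × cos(69°) = 137.6 m
heave_B = 159 × cos(40.5°) = 120.9 m
total = 137.6 + 120.9 = 259 m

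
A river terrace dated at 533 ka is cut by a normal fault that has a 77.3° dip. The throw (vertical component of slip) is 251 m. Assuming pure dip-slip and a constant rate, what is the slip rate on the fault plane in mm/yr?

0.483 mm/yr

dip-slip = throw / sin(dip) = 251 m / sin(77.3°) = 257.3 m
rate = 257.3 m / 533 ka = 0.000483 m/yr = 0.483 mm/yr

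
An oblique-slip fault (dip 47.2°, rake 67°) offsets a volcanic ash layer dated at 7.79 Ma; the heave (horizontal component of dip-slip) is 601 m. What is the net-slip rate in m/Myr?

dip-slip = heave / cos(dip) = 601 / cos(47.2°) = 884.6 m
net slip = dip-slip / sin(rake) = 884.6 / sin(67°) = 960.9 m
rate = 960.9 m / 7.79 Ma = 0.000123 m/yr = 123 m/Myr

123 m/Myr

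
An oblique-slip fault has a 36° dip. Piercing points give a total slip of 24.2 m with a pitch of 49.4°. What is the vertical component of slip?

dip-slip = net slip × sin(rake) = 24.2 m × sin(49.4°) = 18.37 m
throw = dip-slip × sin(dip) = 18.37 × sin(36°) = 10.8 m

10.8 m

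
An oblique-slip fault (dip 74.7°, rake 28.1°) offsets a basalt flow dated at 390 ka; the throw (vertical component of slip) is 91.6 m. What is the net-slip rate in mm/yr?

dip-slip = throw / sin(dip) = 91.6 / sin(74.7°) = 94.97 m
net slip = dip-slip / sin(rake) = 94.97 / sin(28.1°) = 201.6 m
rate = 201.6 m / 390 ka = 0.000517 m/yr = 0.517 mm/yr

0.517 mm/yr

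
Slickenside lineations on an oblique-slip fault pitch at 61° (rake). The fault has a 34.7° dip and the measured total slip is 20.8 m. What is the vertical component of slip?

dip-slip = net slip × sin(rake) = 20.8 m × sin(61°) = 18.19 m
throw = dip-slip × sin(dip) = 18.19 × sin(34.7°) = 10.4 m

10.4 m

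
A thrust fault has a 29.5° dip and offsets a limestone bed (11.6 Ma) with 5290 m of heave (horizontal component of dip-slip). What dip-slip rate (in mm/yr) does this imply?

0.524 mm/yr

dip-slip = heave / cos(dip) = 5290 m / cos(29.5°) = 6078 m
rate = 6078 m / 11.6 Ma = 0.000524 m/yr = 0.524 mm/yr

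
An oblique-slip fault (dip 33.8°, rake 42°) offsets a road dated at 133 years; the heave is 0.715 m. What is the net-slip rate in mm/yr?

9.67 mm/yr

dip-slip = heave / cos(dip) = 0.715 / cos(33.8°) = 0.8604 m
net slip = dip-slip / sin(rake) = 0.8604 / sin(42°) = 1.286 m
rate = 1.286 m / 133 years = 0.00967 m/yr = 9.67 mm/yr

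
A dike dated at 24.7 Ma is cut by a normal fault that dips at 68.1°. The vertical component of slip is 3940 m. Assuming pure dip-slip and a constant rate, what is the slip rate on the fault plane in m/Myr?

dip-slip = throw / sin(dip) = 3940 m / sin(68.1°) = 4246 m
rate = 4246 m / 24.7 Ma = 0.000172 m/yr = 172 m/Myr

172 m/Myr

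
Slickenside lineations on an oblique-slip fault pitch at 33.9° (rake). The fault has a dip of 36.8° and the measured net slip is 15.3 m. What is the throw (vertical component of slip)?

dip-slip = net slip × sin(rake) = 15.3 m × sin(33.9°) = 8.534 m
throw = dip-slip × sin(dip) = 8.534 × sin(36.8°) = 5.11 m

5.11 m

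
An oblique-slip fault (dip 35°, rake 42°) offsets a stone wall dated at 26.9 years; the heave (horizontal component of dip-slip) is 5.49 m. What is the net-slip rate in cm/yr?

dip-slip = heave / cos(dip) = 5.49 / cos(35°) = 6.702 m
net slip = dip-slip / sin(rake) = 6.702 / sin(42°) = 10.02 m
rate = 10.02 m / 26.9 years = 0.372 m/yr = 37.2 cm/yr

37.2 cm/yr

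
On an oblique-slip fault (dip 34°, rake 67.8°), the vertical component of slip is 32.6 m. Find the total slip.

dip-slip = throw / sin(dip) = 32.6 / sin(34°) = 58.30 m
net slip = dip-slip / sin(rake) = 58.30 / sin(67.8°) = 63 m

63 m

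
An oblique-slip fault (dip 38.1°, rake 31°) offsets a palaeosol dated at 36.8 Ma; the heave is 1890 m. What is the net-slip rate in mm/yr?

dip-slip = heave / cos(dip) = 1890 / cos(38.1°) = 2402 m
net slip = dip-slip / sin(rake) = 2402 / sin(31°) = 4663 m
rate = 4663 m / 36.8 Ma = 0.000127 m/yr = 0.127 mm/yr

0.127 mm/yr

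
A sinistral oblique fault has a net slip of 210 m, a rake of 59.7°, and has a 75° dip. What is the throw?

dip-slip = net slip × sin(rake) = 210 m × sin(59.7°) = 181.3 m
throw = dip-slip × sin(dip) = 181.3 × sin(75°) = 175 m

175 m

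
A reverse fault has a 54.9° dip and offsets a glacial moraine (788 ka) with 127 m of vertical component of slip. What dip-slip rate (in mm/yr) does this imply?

0.197 mm/yr

dip-slip = throw / sin(dip) = 127 m / sin(54.9°) = 155.2 m
rate = 155.2 m / 788 ka = 0.000197 m/yr = 0.197 mm/yr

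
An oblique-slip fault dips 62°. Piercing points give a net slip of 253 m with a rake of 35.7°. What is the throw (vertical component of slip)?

130 m

dip-slip = net slip × sin(rake) = 253 m × sin(35.7°) = 147.6 m
throw = dip-slip × sin(dip) = 147.6 × sin(62°) = 130 m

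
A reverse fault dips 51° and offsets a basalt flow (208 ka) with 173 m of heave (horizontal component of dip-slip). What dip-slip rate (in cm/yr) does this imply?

dip-slip = heave / cos(dip) = 173 m / cos(51°) = 274.9 m
rate = 274.9 m / 208 ka = 0.00132 m/yr = 0.132 cm/yr

0.132 cm/yr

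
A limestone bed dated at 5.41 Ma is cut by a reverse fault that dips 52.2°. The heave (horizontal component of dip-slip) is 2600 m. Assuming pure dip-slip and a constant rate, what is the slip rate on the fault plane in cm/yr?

0.0784 cm/yr

dip-slip = heave / cos(dip) = 2600 m / cos(52.2°) = 4242 m
rate = 4242 m / 5.41 Ma = 0.000784 m/yr = 0.0784 cm/yr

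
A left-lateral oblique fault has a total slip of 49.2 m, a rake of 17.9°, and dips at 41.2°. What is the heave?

11.4 m

dip-slip = net slip × sin(rake) = 49.2 m × sin(17.9°) = 15.12 m
heave = dip-slip × cos(dip) = 15.12 × cos(41.2°) = 11.4 m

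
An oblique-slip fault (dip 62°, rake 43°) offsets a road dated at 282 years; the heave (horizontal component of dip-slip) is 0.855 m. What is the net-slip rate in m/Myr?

dip-slip = heave / cos(dip) = 0.855 / cos(62°) = 1.821 m
net slip = dip-slip / sin(rake) = 1.821 / sin(43°) = 2.670 m
rate = 2.670 m / 282 years = 0.00947 m/yr = 9470 m/Myr

9470 m/Myr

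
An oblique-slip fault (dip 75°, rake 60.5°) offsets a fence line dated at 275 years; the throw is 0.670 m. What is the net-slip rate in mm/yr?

dip-slip = throw / sin(dip) = 0.670 / sin(75°) = 0.6936 m
net slip = dip-slip / sin(rake) = 0.6936 / sin(60.5°) = 0.7970 m
rate = 0.7970 m / 275 years = 0.00290 m/yr = 2.90 mm/yr

2.90 mm/yr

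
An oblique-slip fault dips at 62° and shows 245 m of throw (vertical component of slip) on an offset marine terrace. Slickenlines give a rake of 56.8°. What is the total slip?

332 m

dip-slip = throw / sin(dip) = 245 / sin(62°) = 277.5 m
net slip = dip-slip / sin(rake) = 277.5 / sin(56.8°) = 332 m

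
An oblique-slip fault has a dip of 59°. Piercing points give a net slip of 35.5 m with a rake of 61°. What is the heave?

16 m

dip-slip = net slip × sin(rake) = 35.5 m × sin(61°) = 31.05 m
heave = dip-slip × cos(dip) = 31.05 × cos(59°) = 16 m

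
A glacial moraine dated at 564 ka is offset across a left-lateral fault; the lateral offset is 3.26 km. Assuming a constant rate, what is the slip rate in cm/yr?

rate = 3.26 km / 564 ka = 0.00578 m/yr = 0.578 cm/yr

0.578 cm/yr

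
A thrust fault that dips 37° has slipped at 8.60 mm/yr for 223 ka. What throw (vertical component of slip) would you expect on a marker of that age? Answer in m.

1150 m

dip-slip = rate × time = 8.60 mm/yr × 223 ka = 1918 m
throw = dip-slip × sin(dip) = 1918 × sin(37°) = 1150 m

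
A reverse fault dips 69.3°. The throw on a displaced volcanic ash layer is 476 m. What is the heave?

heave = throw / tan(dip) = 476 / tan(69.3°) = 180 m

180 m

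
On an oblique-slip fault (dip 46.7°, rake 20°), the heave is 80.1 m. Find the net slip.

dip-slip = heave / cos(dip) = 80.1 / cos(46.7°) = 116.8 m
net slip = dip-slip / sin(rake) = 116.8 / sin(20°) = 341 m

341 m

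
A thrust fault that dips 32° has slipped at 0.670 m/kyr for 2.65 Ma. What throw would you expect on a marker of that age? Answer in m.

941 m

dip-slip = rate × time = 0.670 m/kyr × 2.65 Ma = 1776 m
throw = dip-slip × sin(dip) = 1776 × sin(32°) = 941 m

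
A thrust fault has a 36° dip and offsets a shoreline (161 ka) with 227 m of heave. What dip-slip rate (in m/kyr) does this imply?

1.74 m/kyr

dip-slip = heave / cos(dip) = 227 m / cos(36°) = 280.6 m
rate = 280.6 m / 161 ka = 0.00174 m/yr = 1.74 m/kyr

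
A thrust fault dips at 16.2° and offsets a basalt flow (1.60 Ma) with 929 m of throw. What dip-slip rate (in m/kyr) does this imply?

dip-slip = throw / sin(dip) = 929 m / sin(16.2°) = 3330 m
rate = 3330 m / 1.60 Ma = 0.00208 m/yr = 2.08 m/kyr

2.08 m/kyr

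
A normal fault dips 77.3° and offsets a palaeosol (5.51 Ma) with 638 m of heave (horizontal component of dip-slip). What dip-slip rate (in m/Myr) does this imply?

527 m/Myr

dip-slip = heave / cos(dip) = 638 m / cos(77.3°) = 2902 m
rate = 2902 m / 5.51 Ma = 0.000527 m/yr = 527 m/Myr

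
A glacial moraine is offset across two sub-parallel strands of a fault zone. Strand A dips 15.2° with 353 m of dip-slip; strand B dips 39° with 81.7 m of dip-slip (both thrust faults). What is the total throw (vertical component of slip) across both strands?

throw_A = 353 × sin(15.2°) = 92.55 m
throw_B = 81.7 × sin(39°) = 51.42 m
total = 92.55 + 51.42 = 144 m

144 m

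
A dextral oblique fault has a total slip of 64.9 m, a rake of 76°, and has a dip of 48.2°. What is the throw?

46.9 m

dip-slip = net slip × sin(rake) = 64.9 m × sin(76°) = 62.97 m
throw = dip-slip × sin(dip) = 62.97 × sin(48.2°) = 46.9 m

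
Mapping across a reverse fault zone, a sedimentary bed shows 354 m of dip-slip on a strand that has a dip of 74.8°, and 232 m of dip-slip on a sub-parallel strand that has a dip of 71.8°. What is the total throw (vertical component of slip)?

562 m

throw_A = 354 × sin(74.8°) = 341.6 m
throw_B = 232 × sin(71.8°) = 220.4 m
total = 341.6 + 220.4 = 562 m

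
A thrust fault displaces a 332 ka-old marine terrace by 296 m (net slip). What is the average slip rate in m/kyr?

0.892 m/kyr

rate = 296 m / 332 ka = 0.000892 m/yr = 0.892 m/kyr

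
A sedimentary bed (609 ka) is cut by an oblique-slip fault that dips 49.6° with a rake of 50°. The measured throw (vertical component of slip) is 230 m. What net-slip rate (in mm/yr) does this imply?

0.647 mm/yr

dip-slip = throw / sin(dip) = 230 / sin(49.6°) = 302 m
net slip = dip-slip / sin(rake) = 302 / sin(50°) = 394.3 m
rate = 394.3 m / 609 ka = 0.000647 m/yr = 0.647 mm/yr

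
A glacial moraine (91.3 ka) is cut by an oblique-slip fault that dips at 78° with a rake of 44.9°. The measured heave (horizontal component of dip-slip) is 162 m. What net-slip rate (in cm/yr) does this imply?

1.21 cm/yr

dip-slip = heave / cos(dip) = 162 / cos(78°) = 779.2 m
net slip = dip-slip / sin(rake) = 779.2 / sin(44.9°) = 1104 m
rate = 1104 m / 91.3 ka = 0.0121 m/yr = 1.21 cm/yr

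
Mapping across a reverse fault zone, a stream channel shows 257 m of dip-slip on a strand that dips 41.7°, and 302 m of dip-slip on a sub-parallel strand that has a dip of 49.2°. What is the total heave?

heave_A = 257 × cos(41.7°) = 191.9 m
heave_B = 302 × cos(49.2°) = 197.3 m
total = 191.9 + 197.3 = 389 m

389 m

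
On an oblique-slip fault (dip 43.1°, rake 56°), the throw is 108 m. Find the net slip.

dip-slip = throw / sin(dip) = 108 / sin(43.1°) = 158.1 m
net slip = dip-slip / sin(rake) = 158.1 / sin(56°) = 191 m

191 m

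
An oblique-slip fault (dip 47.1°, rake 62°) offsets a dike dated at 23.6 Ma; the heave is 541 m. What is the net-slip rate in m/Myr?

dip-slip = heave / cos(dip) = 541 / cos(47.1°) = 794.7 m
net slip = dip-slip / sin(rake) = 794.7 / sin(62°) = 900.1 m
rate = 900.1 m / 23.6 Ma = 0.0000381 m/yr = 38.1 m/Myr

38.1 m/Myr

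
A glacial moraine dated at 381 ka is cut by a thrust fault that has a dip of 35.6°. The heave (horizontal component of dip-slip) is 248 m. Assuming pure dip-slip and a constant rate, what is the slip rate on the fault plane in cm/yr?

0.0801 cm/yr

dip-slip = heave / cos(dip) = 248 m / cos(35.6°) = 305 m
rate = 305 m / 381 ka = 0.000801 m/yr = 0.0801 cm/yr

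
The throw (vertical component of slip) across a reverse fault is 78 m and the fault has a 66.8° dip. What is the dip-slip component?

dip-slip = throw / sin(dip) = 78 / sin(66.8°) = 84.9 m

84.9 m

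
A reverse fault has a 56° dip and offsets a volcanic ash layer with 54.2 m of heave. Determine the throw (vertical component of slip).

80.4 m

throw = heave × tan(dip) = 54.2 × tan(56°) = 80.4 m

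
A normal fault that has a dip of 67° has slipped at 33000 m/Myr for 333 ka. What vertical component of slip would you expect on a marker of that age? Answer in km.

dip-slip = rate × time = 33000 m/Myr × 333 ka = 10990 m
throw = dip-slip × sin(dip) = 10990 × sin(67°) = 10100 m = 10.1 km

10.1 km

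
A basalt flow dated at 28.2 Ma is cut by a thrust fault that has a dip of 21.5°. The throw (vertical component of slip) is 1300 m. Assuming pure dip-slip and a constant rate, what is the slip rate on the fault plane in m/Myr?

126 m/Myr

dip-slip = throw / sin(dip) = 1300 m / sin(21.5°) = 3547 m
rate = 3547 m / 28.2 Ma = 0.000126 m/yr = 126 m/Myr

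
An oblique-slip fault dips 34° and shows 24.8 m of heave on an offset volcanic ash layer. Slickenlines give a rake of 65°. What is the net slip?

33 m

dip-slip = heave / cos(dip) = 24.8 / cos(34°) = 29.91 m
net slip = dip-slip / sin(rake) = 29.91 / sin(65°) = 33 m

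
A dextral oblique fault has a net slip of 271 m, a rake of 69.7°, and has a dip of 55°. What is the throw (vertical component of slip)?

dip-slip = net slip × sin(rake) = 271 m × sin(69.7°) = 254.2 m
throw = dip-slip × sin(dip) = 254.2 × sin(55°) = 208 m

208 m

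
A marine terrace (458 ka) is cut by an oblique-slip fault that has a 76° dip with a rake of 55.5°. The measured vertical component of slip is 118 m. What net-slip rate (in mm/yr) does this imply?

0.322 mm/yr

dip-slip = throw / sin(dip) = 118 / sin(76°) = 121.6 m
net slip = dip-slip / sin(rake) = 121.6 / sin(55.5°) = 147.6 m
rate = 147.6 m / 458 ka = 0.000322 m/yr = 0.322 mm/yr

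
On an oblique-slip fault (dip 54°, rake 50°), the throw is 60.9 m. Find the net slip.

dip-slip = throw / sin(dip) = 60.9 / sin(54°) = 75.28 m
net slip = dip-slip / sin(rake) = 75.28 / sin(50°) = 98.3 m

98.3 m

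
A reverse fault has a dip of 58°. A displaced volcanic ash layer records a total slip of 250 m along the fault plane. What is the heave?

heave = dip-slip × cos(dip) = 250 m × cos(58°) = 132 m

132 m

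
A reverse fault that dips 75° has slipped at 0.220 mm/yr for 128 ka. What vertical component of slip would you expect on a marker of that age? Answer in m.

dip-slip = rate × time = 0.220 mm/yr × 128 ka = 28.16 m
throw = dip-slip × sin(dip) = 28.16 × sin(75°) = 27.2 m

27.2 m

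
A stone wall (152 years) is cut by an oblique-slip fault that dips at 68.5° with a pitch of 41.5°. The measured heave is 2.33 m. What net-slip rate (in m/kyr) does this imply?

63.1 m/kyr

dip-slip = heave / cos(dip) = 2.33 / cos(68.5°) = 6.357 m
net slip = dip-slip / sin(rake) = 6.357 / sin(41.5°) = 9.594 m
rate = 9.594 m / 152 years = 0.0631 m/yr = 63.1 m/kyr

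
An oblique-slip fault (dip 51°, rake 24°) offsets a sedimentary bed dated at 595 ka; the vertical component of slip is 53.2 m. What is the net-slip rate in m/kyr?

dip-slip = throw / sin(dip) = 53.2 / sin(51°) = 68.46 m
net slip = dip-slip / sin(rake) = 68.46 / sin(24°) = 168.3 m
rate = 168.3 m / 595 ka = 0.000283 m/yr = 0.283 m/kyr

0.283 m/kyr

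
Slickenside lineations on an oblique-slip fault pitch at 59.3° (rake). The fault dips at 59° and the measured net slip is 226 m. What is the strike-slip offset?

strike-slip = net slip × cos(rake) = 226 m × cos(59.3°) = 115 m

115 m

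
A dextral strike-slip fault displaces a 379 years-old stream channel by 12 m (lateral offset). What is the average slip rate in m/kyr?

rate = 12 m / 379 years = 0.0317 m/yr = 31.7 m/kyr

31.7 m/kyr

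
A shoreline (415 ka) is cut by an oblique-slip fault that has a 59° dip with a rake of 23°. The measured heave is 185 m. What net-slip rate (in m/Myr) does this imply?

dip-slip = heave / cos(dip) = 185 / cos(59°) = 359.2 m
net slip = dip-slip / sin(rake) = 359.2 / sin(23°) = 919.3 m
rate = 919.3 m / 415 ka = 0.00222 m/yr = 2220 m/Myr

2220 m/Myr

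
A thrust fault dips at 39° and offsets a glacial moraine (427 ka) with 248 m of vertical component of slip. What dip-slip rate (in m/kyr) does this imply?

dip-slip = throw / sin(dip) = 248 m / sin(39°) = 394.1 m
rate = 394.1 m / 427 ka = 0.000923 m/yr = 0.923 m/kyr

0.923 m/kyr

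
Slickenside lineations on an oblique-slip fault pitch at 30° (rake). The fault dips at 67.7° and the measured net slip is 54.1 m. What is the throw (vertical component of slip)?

dip-slip = net slip × sin(rake) = 54.1 m × sin(30°) = 27.05 m
throw = dip-slip × sin(dip) = 27.05 × sin(67.7°) = 25 m

25 m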